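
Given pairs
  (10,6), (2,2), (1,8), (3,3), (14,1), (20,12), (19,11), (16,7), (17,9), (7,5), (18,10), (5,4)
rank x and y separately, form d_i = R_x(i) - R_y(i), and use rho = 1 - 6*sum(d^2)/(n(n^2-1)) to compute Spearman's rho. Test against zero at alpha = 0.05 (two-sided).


Step 1: Rank x and y separately (midranks; no ties here).
rank(x): 10->6, 2->2, 1->1, 3->3, 14->7, 20->12, 19->11, 16->8, 17->9, 7->5, 18->10, 5->4
rank(y): 6->6, 2->2, 8->8, 3->3, 1->1, 12->12, 11->11, 7->7, 9->9, 5->5, 10->10, 4->4
Step 2: d_i = R_x(i) - R_y(i); compute d_i^2.
  (6-6)^2=0, (2-2)^2=0, (1-8)^2=49, (3-3)^2=0, (7-1)^2=36, (12-12)^2=0, (11-11)^2=0, (8-7)^2=1, (9-9)^2=0, (5-5)^2=0, (10-10)^2=0, (4-4)^2=0
sum(d^2) = 86.
Step 3: rho = 1 - 6*86 / (12*(12^2 - 1)) = 1 - 516/1716 = 0.699301.
Step 4: Under H0, t = rho * sqrt((n-2)/(1-rho^2)) = 3.0936 ~ t(10).
Step 5: Two-sided p-value from the t-distribution with 10 df = 0.011374.
Step 6: alpha = 0.05. reject H0.

rho = 0.6993, p = 0.011374, reject H0 at alpha = 0.05.


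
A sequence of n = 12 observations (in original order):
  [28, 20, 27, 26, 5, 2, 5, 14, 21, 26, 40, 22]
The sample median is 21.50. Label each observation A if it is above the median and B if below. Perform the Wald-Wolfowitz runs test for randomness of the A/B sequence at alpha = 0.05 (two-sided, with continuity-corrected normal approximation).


Step 1: Compute median = 21.50; label A = above, B = below.
Labels in order: ABAABBBBBAAA  (n_A = 6, n_B = 6)
Step 2: Count runs R = 5.
Step 3: Under H0 (random ordering), E[R] = 2*n_A*n_B/(n_A+n_B) + 1 = 2*6*6/12 + 1 = 7.0000.
        Var[R] = 2*n_A*n_B*(2*n_A*n_B - n_A - n_B) / ((n_A+n_B)^2 * (n_A+n_B-1)) = 4320/1584 = 2.7273.
        SD[R] = 1.6514.
Step 4: Continuity-corrected z = (R + 0.5 - E[R]) / SD[R] = (5 + 0.5 - 7.0000) / 1.6514 = -0.9083.
Step 5: Two-sided p-value via normal approximation = 2*(1 - Phi(|z|)) = 0.363722.
Step 6: alpha = 0.05. fail to reject H0.

R = 5, z = -0.9083, p = 0.363722, fail to reject H0.


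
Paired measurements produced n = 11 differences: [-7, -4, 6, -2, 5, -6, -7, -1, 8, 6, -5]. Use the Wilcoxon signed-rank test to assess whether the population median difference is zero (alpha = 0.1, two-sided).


Step 1: Drop any zero differences (none here) and take |d_i|.
|d| = [7, 4, 6, 2, 5, 6, 7, 1, 8, 6, 5]
Step 2: Midrank |d_i| (ties get averaged ranks).
ranks: |7|->9.5, |4|->3, |6|->7, |2|->2, |5|->4.5, |6|->7, |7|->9.5, |1|->1, |8|->11, |6|->7, |5|->4.5
Step 3: Attach original signs; sum ranks with positive sign and with negative sign.
W+ = 7 + 4.5 + 11 + 7 = 29.5
W- = 9.5 + 3 + 2 + 7 + 9.5 + 1 + 4.5 = 36.5
(Check: W+ + W- = 66 should equal n(n+1)/2 = 66.)
Step 4: Test statistic W = min(W+, W-) = 29.5.
Step 5: Ties in |d|, so use the tie-corrected normal approximation.
        E[W] = n(n+1)/4 = 11*12/4 = 33.
        Tie groups: |d|=5 (t=2), |d|=6 (t=3), |d|=7 (t=2); sum(t^3 - t) = 36.
        Var[W] = n(n+1)(2n+1)/24 - sum(t^3-t)/48 = 3036/24 - 36/48 = 125.75.
        z = (W - E[W]) / sqrt(Var[W]) = (29.5 - 33) / 11.2138 = -0.3121.
        Two-sided p = 2*Phi(z) = 0.754953.
Step 6: alpha = 0.1. fail to reject H0.

W+ = 29.5, W- = 36.5, W = min = 29.5, p = 0.754953, fail to reject H0.


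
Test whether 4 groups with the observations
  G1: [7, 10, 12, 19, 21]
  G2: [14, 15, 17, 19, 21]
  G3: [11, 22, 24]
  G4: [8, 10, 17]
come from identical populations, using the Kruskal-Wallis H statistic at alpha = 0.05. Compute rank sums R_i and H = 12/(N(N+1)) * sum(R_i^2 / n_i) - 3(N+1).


Step 1: Combine all N = 16 observations and assign midranks.
sorted (value, group, rank): (7,G1,1), (8,G4,2), (10,G1,3.5), (10,G4,3.5), (11,G3,5), (12,G1,6), (14,G2,7), (15,G2,8), (17,G2,9.5), (17,G4,9.5), (19,G1,11.5), (19,G2,11.5), (21,G1,13.5), (21,G2,13.5), (22,G3,15), (24,G3,16)
Step 2: Sum ranks within each group.
R_1 = 35.5 (n_1 = 5)
R_2 = 49.5 (n_2 = 5)
R_3 = 36 (n_3 = 3)
R_4 = 15 (n_4 = 3)
Step 3: H = 12/(N(N+1)) * sum(R_i^2/n_i) - 3(N+1)
     = 12/(16*17) * (35.5^2/5 + 49.5^2/5 + 36^2/3 + 15^2/3) - 3*17
     = 0.044118 * 1249.1 - 51
     = 4.107353.
Step 4: Ties present; correction factor C = 1 - 24/(16^3 - 16) = 0.994118. Corrected H = 4.107353 / 0.994118 = 4.131657.
Step 5: Under H0, H ~ chi^2(3); p-value = 0.247594.
Step 6: alpha = 0.05. fail to reject H0.

H = 4.1317, df = 3, p = 0.247594, fail to reject H0.


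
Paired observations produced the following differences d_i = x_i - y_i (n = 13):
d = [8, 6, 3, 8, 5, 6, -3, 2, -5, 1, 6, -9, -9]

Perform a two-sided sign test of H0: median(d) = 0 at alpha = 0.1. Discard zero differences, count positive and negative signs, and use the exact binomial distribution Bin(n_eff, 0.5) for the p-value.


Step 1: Discard zero differences. Original n = 13; n_eff = number of nonzero differences = 13.
Nonzero differences (with sign): +8, +6, +3, +8, +5, +6, -3, +2, -5, +1, +6, -9, -9
Step 2: Count signs: positive = 9, negative = 4.
Step 3: Under H0: P(positive) = 0.5, so the number of positives S ~ Bin(13, 0.5).
Step 4: Two-sided exact p-value = sum of Bin(13,0.5) probabilities at or below the observed probability = 0.266846.
Step 5: alpha = 0.1. fail to reject H0.

n_eff = 13, pos = 9, neg = 4, p = 0.266846, fail to reject H0.


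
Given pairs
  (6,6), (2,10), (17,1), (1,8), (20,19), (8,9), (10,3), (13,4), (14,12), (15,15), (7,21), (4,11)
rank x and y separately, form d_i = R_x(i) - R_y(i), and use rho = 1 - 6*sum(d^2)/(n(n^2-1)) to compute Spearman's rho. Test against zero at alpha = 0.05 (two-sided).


Step 1: Rank x and y separately (midranks; no ties here).
rank(x): 6->4, 2->2, 17->11, 1->1, 20->12, 8->6, 10->7, 13->8, 14->9, 15->10, 7->5, 4->3
rank(y): 6->4, 10->7, 1->1, 8->5, 19->11, 9->6, 3->2, 4->3, 12->9, 15->10, 21->12, 11->8
Step 2: d_i = R_x(i) - R_y(i); compute d_i^2.
  (4-4)^2=0, (2-7)^2=25, (11-1)^2=100, (1-5)^2=16, (12-11)^2=1, (6-6)^2=0, (7-2)^2=25, (8-3)^2=25, (9-9)^2=0, (10-10)^2=0, (5-12)^2=49, (3-8)^2=25
sum(d^2) = 266.
Step 3: rho = 1 - 6*266 / (12*(12^2 - 1)) = 1 - 1596/1716 = 0.069930.
Step 4: Under H0, t = rho * sqrt((n-2)/(1-rho^2)) = 0.2217 ~ t(10).
Step 5: Two-sided p-value from the t-distribution with 10 df = 0.829024.
Step 6: alpha = 0.05. fail to reject H0.

rho = 0.0699, p = 0.829024, fail to reject H0 at alpha = 0.05.


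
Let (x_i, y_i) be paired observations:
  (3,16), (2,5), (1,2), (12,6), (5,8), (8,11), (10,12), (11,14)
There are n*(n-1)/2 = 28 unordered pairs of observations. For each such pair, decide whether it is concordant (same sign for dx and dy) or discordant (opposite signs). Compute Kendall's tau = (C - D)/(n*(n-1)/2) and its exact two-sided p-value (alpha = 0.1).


Step 1: Enumerate the 28 unordered pairs (i,j) with i<j and classify each by sign(x_j-x_i) * sign(y_j-y_i).
  (1,2):dx=-1,dy=-11->C; (1,3):dx=-2,dy=-14->C; (1,4):dx=+9,dy=-10->D; (1,5):dx=+2,dy=-8->D
  (1,6):dx=+5,dy=-5->D; (1,7):dx=+7,dy=-4->D; (1,8):dx=+8,dy=-2->D; (2,3):dx=-1,dy=-3->C
  (2,4):dx=+10,dy=+1->C; (2,5):dx=+3,dy=+3->C; (2,6):dx=+6,dy=+6->C; (2,7):dx=+8,dy=+7->C
  (2,8):dx=+9,dy=+9->C; (3,4):dx=+11,dy=+4->C; (3,5):dx=+4,dy=+6->C; (3,6):dx=+7,dy=+9->C
  (3,7):dx=+9,dy=+10->C; (3,8):dx=+10,dy=+12->C; (4,5):dx=-7,dy=+2->D; (4,6):dx=-4,dy=+5->D
  (4,7):dx=-2,dy=+6->D; (4,8):dx=-1,dy=+8->D; (5,6):dx=+3,dy=+3->C; (5,7):dx=+5,dy=+4->C
  (5,8):dx=+6,dy=+6->C; (6,7):dx=+2,dy=+1->C; (6,8):dx=+3,dy=+3->C; (7,8):dx=+1,dy=+2->C
Step 2: C = 19, D = 9, total pairs = 28.
Step 3: tau = (C - D)/(n(n-1)/2) = (19 - 9)/28 = 0.357143.
Step 4: Exact two-sided p-value (enumerate n! = 40320 permutations of y under H0): p = 0.275099.
Step 5: alpha = 0.1. fail to reject H0.

tau_b = 0.3571 (C=19, D=9), p = 0.275099, fail to reject H0.


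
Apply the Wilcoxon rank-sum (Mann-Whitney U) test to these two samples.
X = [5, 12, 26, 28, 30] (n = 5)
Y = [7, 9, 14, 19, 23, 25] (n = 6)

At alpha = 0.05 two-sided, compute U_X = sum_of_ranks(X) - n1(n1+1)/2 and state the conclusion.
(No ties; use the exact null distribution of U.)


Step 1: Combine and sort all 11 observations; assign midranks.
sorted (value, group): (5,X), (7,Y), (9,Y), (12,X), (14,Y), (19,Y), (23,Y), (25,Y), (26,X), (28,X), (30,X)
ranks: 5->1, 7->2, 9->3, 12->4, 14->5, 19->6, 23->7, 25->8, 26->9, 28->10, 30->11
Step 2: Rank sum for X: R1 = 1 + 4 + 9 + 10 + 11 = 35.
Step 3: U_X = R1 - n1(n1+1)/2 = 35 - 5*6/2 = 35 - 15 = 20.
       U_Y = n1*n2 - U_X = 30 - 20 = 10.
Step 4: No ties, so the exact null distribution of U (based on enumerating the C(11,5) = 462 equally likely rank assignments) gives the two-sided p-value.
Step 5: p-value = 0.428571; compare to alpha = 0.05. fail to reject H0.

U_X = 20, p = 0.428571, fail to reject H0 at alpha = 0.05.


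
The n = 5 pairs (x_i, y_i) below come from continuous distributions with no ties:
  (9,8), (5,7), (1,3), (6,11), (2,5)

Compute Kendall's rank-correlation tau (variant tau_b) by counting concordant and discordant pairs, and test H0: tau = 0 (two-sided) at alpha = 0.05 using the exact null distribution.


Step 1: Enumerate the 10 unordered pairs (i,j) with i<j and classify each by sign(x_j-x_i) * sign(y_j-y_i).
  (1,2):dx=-4,dy=-1->C; (1,3):dx=-8,dy=-5->C; (1,4):dx=-3,dy=+3->D; (1,5):dx=-7,dy=-3->C
  (2,3):dx=-4,dy=-4->C; (2,4):dx=+1,dy=+4->C; (2,5):dx=-3,dy=-2->C; (3,4):dx=+5,dy=+8->C
  (3,5):dx=+1,dy=+2->C; (4,5):dx=-4,dy=-6->C
Step 2: C = 9, D = 1, total pairs = 10.
Step 3: tau = (C - D)/(n(n-1)/2) = (9 - 1)/10 = 0.800000.
Step 4: Exact two-sided p-value (enumerate n! = 120 permutations of y under H0): p = 0.083333.
Step 5: alpha = 0.05. fail to reject H0.

tau_b = 0.8000 (C=9, D=1), p = 0.083333, fail to reject H0.


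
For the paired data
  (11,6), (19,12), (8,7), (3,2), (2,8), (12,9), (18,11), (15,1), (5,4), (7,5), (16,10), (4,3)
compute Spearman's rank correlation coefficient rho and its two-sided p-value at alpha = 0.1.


Step 1: Rank x and y separately (midranks; no ties here).
rank(x): 11->7, 19->12, 8->6, 3->2, 2->1, 12->8, 18->11, 15->9, 5->4, 7->5, 16->10, 4->3
rank(y): 6->6, 12->12, 7->7, 2->2, 8->8, 9->9, 11->11, 1->1, 4->4, 5->5, 10->10, 3->3
Step 2: d_i = R_x(i) - R_y(i); compute d_i^2.
  (7-6)^2=1, (12-12)^2=0, (6-7)^2=1, (2-2)^2=0, (1-8)^2=49, (8-9)^2=1, (11-11)^2=0, (9-1)^2=64, (4-4)^2=0, (5-5)^2=0, (10-10)^2=0, (3-3)^2=0
sum(d^2) = 116.
Step 3: rho = 1 - 6*116 / (12*(12^2 - 1)) = 1 - 696/1716 = 0.594406.
Step 4: Under H0, t = rho * sqrt((n-2)/(1-rho^2)) = 2.3374 ~ t(10).
Step 5: Two-sided p-value from the t-distribution with 10 df = 0.041521.
Step 6: alpha = 0.1. reject H0.

rho = 0.5944, p = 0.041521, reject H0 at alpha = 0.1.


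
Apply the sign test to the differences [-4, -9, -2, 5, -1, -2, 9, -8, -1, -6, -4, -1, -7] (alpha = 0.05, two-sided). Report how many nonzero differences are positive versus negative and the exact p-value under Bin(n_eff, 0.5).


Step 1: Discard zero differences. Original n = 13; n_eff = number of nonzero differences = 13.
Nonzero differences (with sign): -4, -9, -2, +5, -1, -2, +9, -8, -1, -6, -4, -1, -7
Step 2: Count signs: positive = 2, negative = 11.
Step 3: Under H0: P(positive) = 0.5, so the number of positives S ~ Bin(13, 0.5).
Step 4: Two-sided exact p-value = sum of Bin(13,0.5) probabilities at or below the observed probability = 0.022461.
Step 5: alpha = 0.05. reject H0.

n_eff = 13, pos = 2, neg = 11, p = 0.022461, reject H0.


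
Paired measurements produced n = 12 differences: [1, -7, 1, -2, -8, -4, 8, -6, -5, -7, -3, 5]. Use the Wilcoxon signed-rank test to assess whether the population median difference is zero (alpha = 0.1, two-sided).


Step 1: Drop any zero differences (none here) and take |d_i|.
|d| = [1, 7, 1, 2, 8, 4, 8, 6, 5, 7, 3, 5]
Step 2: Midrank |d_i| (ties get averaged ranks).
ranks: |1|->1.5, |7|->9.5, |1|->1.5, |2|->3, |8|->11.5, |4|->5, |8|->11.5, |6|->8, |5|->6.5, |7|->9.5, |3|->4, |5|->6.5
Step 3: Attach original signs; sum ranks with positive sign and with negative sign.
W+ = 1.5 + 1.5 + 11.5 + 6.5 = 21
W- = 9.5 + 3 + 11.5 + 5 + 8 + 6.5 + 9.5 + 4 = 57
(Check: W+ + W- = 78 should equal n(n+1)/2 = 78.)
Step 4: Test statistic W = min(W+, W-) = 21.
Step 5: Ties in |d|, so use the tie-corrected normal approximation.
        E[W] = n(n+1)/4 = 12*13/4 = 39.
        Tie groups: |d|=1 (t=2), |d|=5 (t=2), |d|=7 (t=2), |d|=8 (t=2); sum(t^3 - t) = 24.
        Var[W] = n(n+1)(2n+1)/24 - sum(t^3-t)/48 = 3900/24 - 24/48 = 162.
        z = (W - E[W]) / sqrt(Var[W]) = (21 - 39) / 12.7279 = -1.4142.
        Two-sided p = 2*Phi(z) = 0.157299.
Step 6: alpha = 0.1. fail to reject H0.

W+ = 21, W- = 57, W = min = 21, p = 0.157299, fail to reject H0.


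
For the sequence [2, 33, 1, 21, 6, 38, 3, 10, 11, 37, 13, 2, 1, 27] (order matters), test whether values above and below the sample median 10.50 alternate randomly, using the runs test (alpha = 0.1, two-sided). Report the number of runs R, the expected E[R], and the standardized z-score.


Step 1: Compute median = 10.50; label A = above, B = below.
Labels in order: BABABABBAAABBA  (n_A = 7, n_B = 7)
Step 2: Count runs R = 10.
Step 3: Under H0 (random ordering), E[R] = 2*n_A*n_B/(n_A+n_B) + 1 = 2*7*7/14 + 1 = 8.0000.
        Var[R] = 2*n_A*n_B*(2*n_A*n_B - n_A - n_B) / ((n_A+n_B)^2 * (n_A+n_B-1)) = 8232/2548 = 3.2308.
        SD[R] = 1.7974.
Step 4: Continuity-corrected z = (R - 0.5 - E[R]) / SD[R] = (10 - 0.5 - 8.0000) / 1.7974 = 0.8345.
Step 5: Two-sided p-value via normal approximation = 2*(1 - Phi(|z|)) = 0.403986.
Step 6: alpha = 0.1. fail to reject H0.

R = 10, z = 0.8345, p = 0.403986, fail to reject H0.


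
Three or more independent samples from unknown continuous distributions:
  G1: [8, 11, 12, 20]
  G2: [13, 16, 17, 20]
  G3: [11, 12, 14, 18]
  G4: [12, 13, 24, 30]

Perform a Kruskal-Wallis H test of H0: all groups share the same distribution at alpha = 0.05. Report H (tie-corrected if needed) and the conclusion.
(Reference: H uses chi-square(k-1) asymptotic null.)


Step 1: Combine all N = 16 observations and assign midranks.
sorted (value, group, rank): (8,G1,1), (11,G1,2.5), (11,G3,2.5), (12,G1,5), (12,G3,5), (12,G4,5), (13,G2,7.5), (13,G4,7.5), (14,G3,9), (16,G2,10), (17,G2,11), (18,G3,12), (20,G1,13.5), (20,G2,13.5), (24,G4,15), (30,G4,16)
Step 2: Sum ranks within each group.
R_1 = 22 (n_1 = 4)
R_2 = 42 (n_2 = 4)
R_3 = 28.5 (n_3 = 4)
R_4 = 43.5 (n_4 = 4)
Step 3: H = 12/(N(N+1)) * sum(R_i^2/n_i) - 3(N+1)
     = 12/(16*17) * (22^2/4 + 42^2/4 + 28.5^2/4 + 43.5^2/4) - 3*17
     = 0.044118 * 1238.12 - 51
     = 3.623162.
Step 4: Ties present; correction factor C = 1 - 42/(16^3 - 16) = 0.989706. Corrected H = 3.623162 / 0.989706 = 3.660847.
Step 5: Under H0, H ~ chi^2(3); p-value = 0.300492.
Step 6: alpha = 0.05. fail to reject H0.

H = 3.6608, df = 3, p = 0.300492, fail to reject H0.


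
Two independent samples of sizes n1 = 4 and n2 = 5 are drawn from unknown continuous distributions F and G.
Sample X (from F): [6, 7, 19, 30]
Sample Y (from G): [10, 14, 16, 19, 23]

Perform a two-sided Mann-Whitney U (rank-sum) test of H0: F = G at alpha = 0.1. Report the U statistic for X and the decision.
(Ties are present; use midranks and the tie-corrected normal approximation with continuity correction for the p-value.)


Step 1: Combine and sort all 9 observations; assign midranks.
sorted (value, group): (6,X), (7,X), (10,Y), (14,Y), (16,Y), (19,X), (19,Y), (23,Y), (30,X)
ranks: 6->1, 7->2, 10->3, 14->4, 16->5, 19->6.5, 19->6.5, 23->8, 30->9
Step 2: Rank sum for X: R1 = 1 + 2 + 6.5 + 9 = 18.5.
Step 3: U_X = R1 - n1(n1+1)/2 = 18.5 - 4*5/2 = 18.5 - 10 = 8.5.
       U_Y = n1*n2 - U_X = 20 - 8.5 = 11.5.
Step 4: Ties are present, so use the tie-corrected normal approximation (with continuity correction) for the p-value.
Step 5: p-value = 0.805701; compare to alpha = 0.1. fail to reject H0.

U_X = 8.5, p = 0.805701, fail to reject H0 at alpha = 0.1.


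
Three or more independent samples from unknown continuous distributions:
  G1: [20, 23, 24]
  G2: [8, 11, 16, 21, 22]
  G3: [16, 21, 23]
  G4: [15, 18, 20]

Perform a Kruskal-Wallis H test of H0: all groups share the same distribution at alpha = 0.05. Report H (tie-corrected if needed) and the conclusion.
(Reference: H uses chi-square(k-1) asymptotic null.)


Step 1: Combine all N = 14 observations and assign midranks.
sorted (value, group, rank): (8,G2,1), (11,G2,2), (15,G4,3), (16,G2,4.5), (16,G3,4.5), (18,G4,6), (20,G1,7.5), (20,G4,7.5), (21,G2,9.5), (21,G3,9.5), (22,G2,11), (23,G1,12.5), (23,G3,12.5), (24,G1,14)
Step 2: Sum ranks within each group.
R_1 = 34 (n_1 = 3)
R_2 = 28 (n_2 = 5)
R_3 = 26.5 (n_3 = 3)
R_4 = 16.5 (n_4 = 3)
Step 3: H = 12/(N(N+1)) * sum(R_i^2/n_i) - 3(N+1)
     = 12/(14*15) * (34^2/3 + 28^2/5 + 26.5^2/3 + 16.5^2/3) - 3*15
     = 0.057143 * 866.967 - 45
     = 4.540952.
Step 4: Ties present; correction factor C = 1 - 24/(14^3 - 14) = 0.991209. Corrected H = 4.540952 / 0.991209 = 4.581227.
Step 5: Under H0, H ~ chi^2(3); p-value = 0.205158.
Step 6: alpha = 0.05. fail to reject H0.

H = 4.5812, df = 3, p = 0.205158, fail to reject H0.


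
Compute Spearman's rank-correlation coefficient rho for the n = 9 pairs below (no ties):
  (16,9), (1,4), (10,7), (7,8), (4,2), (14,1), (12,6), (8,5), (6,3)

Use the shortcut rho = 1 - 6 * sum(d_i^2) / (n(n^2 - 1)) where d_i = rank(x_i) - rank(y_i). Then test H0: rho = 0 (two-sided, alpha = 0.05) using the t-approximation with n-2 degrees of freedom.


Step 1: Rank x and y separately (midranks; no ties here).
rank(x): 16->9, 1->1, 10->6, 7->4, 4->2, 14->8, 12->7, 8->5, 6->3
rank(y): 9->9, 4->4, 7->7, 8->8, 2->2, 1->1, 6->6, 5->5, 3->3
Step 2: d_i = R_x(i) - R_y(i); compute d_i^2.
  (9-9)^2=0, (1-4)^2=9, (6-7)^2=1, (4-8)^2=16, (2-2)^2=0, (8-1)^2=49, (7-6)^2=1, (5-5)^2=0, (3-3)^2=0
sum(d^2) = 76.
Step 3: rho = 1 - 6*76 / (9*(9^2 - 1)) = 1 - 456/720 = 0.366667.
Step 4: Under H0, t = rho * sqrt((n-2)/(1-rho^2)) = 1.0427 ~ t(7).
Step 5: Two-sided p-value from the t-distribution with 7 df = 0.331740.
Step 6: alpha = 0.05. fail to reject H0.

rho = 0.3667, p = 0.331740, fail to reject H0 at alpha = 0.05.


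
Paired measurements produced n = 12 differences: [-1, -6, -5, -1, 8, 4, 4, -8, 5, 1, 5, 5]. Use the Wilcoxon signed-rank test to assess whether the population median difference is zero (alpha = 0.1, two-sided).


Step 1: Drop any zero differences (none here) and take |d_i|.
|d| = [1, 6, 5, 1, 8, 4, 4, 8, 5, 1, 5, 5]
Step 2: Midrank |d_i| (ties get averaged ranks).
ranks: |1|->2, |6|->10, |5|->7.5, |1|->2, |8|->11.5, |4|->4.5, |4|->4.5, |8|->11.5, |5|->7.5, |1|->2, |5|->7.5, |5|->7.5
Step 3: Attach original signs; sum ranks with positive sign and with negative sign.
W+ = 11.5 + 4.5 + 4.5 + 7.5 + 2 + 7.5 + 7.5 = 45
W- = 2 + 10 + 7.5 + 2 + 11.5 = 33
(Check: W+ + W- = 78 should equal n(n+1)/2 = 78.)
Step 4: Test statistic W = min(W+, W-) = 33.
Step 5: Ties in |d|, so use the tie-corrected normal approximation.
        E[W] = n(n+1)/4 = 12*13/4 = 39.
        Tie groups: |d|=1 (t=3), |d|=4 (t=2), |d|=5 (t=4), |d|=8 (t=2); sum(t^3 - t) = 96.
        Var[W] = n(n+1)(2n+1)/24 - sum(t^3-t)/48 = 3900/24 - 96/48 = 160.5.
        z = (W - E[W]) / sqrt(Var[W]) = (33 - 39) / 12.6689 = -0.4736.
        Two-sided p = 2*Phi(z) = 0.635784.
Step 6: alpha = 0.1. fail to reject H0.

W+ = 45, W- = 33, W = min = 33, p = 0.635784, fail to reject H0.


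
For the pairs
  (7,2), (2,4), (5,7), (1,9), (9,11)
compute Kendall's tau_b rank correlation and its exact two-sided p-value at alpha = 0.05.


Step 1: Enumerate the 10 unordered pairs (i,j) with i<j and classify each by sign(x_j-x_i) * sign(y_j-y_i).
  (1,2):dx=-5,dy=+2->D; (1,3):dx=-2,dy=+5->D; (1,4):dx=-6,dy=+7->D; (1,5):dx=+2,dy=+9->C
  (2,3):dx=+3,dy=+3->C; (2,4):dx=-1,dy=+5->D; (2,5):dx=+7,dy=+7->C; (3,4):dx=-4,dy=+2->D
  (3,5):dx=+4,dy=+4->C; (4,5):dx=+8,dy=+2->C
Step 2: C = 5, D = 5, total pairs = 10.
Step 3: tau = (C - D)/(n(n-1)/2) = (5 - 5)/10 = 0.000000.
Step 4: Exact two-sided p-value (enumerate n! = 120 permutations of y under H0): p = 1.000000.
Step 5: alpha = 0.05. fail to reject H0.

tau_b = 0.0000 (C=5, D=5), p = 1.000000, fail to reject H0.


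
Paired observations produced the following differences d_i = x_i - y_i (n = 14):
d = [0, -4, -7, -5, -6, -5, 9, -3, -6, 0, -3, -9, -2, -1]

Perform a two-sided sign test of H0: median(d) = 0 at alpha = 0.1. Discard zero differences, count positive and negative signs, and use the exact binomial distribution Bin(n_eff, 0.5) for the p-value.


Step 1: Discard zero differences. Original n = 14; n_eff = number of nonzero differences = 12.
Nonzero differences (with sign): -4, -7, -5, -6, -5, +9, -3, -6, -3, -9, -2, -1
Step 2: Count signs: positive = 1, negative = 11.
Step 3: Under H0: P(positive) = 0.5, so the number of positives S ~ Bin(12, 0.5).
Step 4: Two-sided exact p-value = sum of Bin(12,0.5) probabilities at or below the observed probability = 0.006348.
Step 5: alpha = 0.1. reject H0.

n_eff = 12, pos = 1, neg = 11, p = 0.006348, reject H0.


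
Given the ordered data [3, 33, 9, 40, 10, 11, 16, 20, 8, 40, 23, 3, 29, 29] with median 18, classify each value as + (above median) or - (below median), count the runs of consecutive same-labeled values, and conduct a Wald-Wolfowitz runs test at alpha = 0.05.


Step 1: Compute median = 18; label A = above, B = below.
Labels in order: BABABBBABAABAA  (n_A = 7, n_B = 7)
Step 2: Count runs R = 10.
Step 3: Under H0 (random ordering), E[R] = 2*n_A*n_B/(n_A+n_B) + 1 = 2*7*7/14 + 1 = 8.0000.
        Var[R] = 2*n_A*n_B*(2*n_A*n_B - n_A - n_B) / ((n_A+n_B)^2 * (n_A+n_B-1)) = 8232/2548 = 3.2308.
        SD[R] = 1.7974.
Step 4: Continuity-corrected z = (R - 0.5 - E[R]) / SD[R] = (10 - 0.5 - 8.0000) / 1.7974 = 0.8345.
Step 5: Two-sided p-value via normal approximation = 2*(1 - Phi(|z|)) = 0.403986.
Step 6: alpha = 0.05. fail to reject H0.

R = 10, z = 0.8345, p = 0.403986, fail to reject H0.


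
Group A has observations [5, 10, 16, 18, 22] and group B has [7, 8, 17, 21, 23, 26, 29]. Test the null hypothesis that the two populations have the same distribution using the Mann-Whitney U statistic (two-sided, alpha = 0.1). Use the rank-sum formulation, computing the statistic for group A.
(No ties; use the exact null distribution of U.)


Step 1: Combine and sort all 12 observations; assign midranks.
sorted (value, group): (5,X), (7,Y), (8,Y), (10,X), (16,X), (17,Y), (18,X), (21,Y), (22,X), (23,Y), (26,Y), (29,Y)
ranks: 5->1, 7->2, 8->3, 10->4, 16->5, 17->6, 18->7, 21->8, 22->9, 23->10, 26->11, 29->12
Step 2: Rank sum for X: R1 = 1 + 4 + 5 + 7 + 9 = 26.
Step 3: U_X = R1 - n1(n1+1)/2 = 26 - 5*6/2 = 26 - 15 = 11.
       U_Y = n1*n2 - U_X = 35 - 11 = 24.
Step 4: No ties, so the exact null distribution of U (based on enumerating the C(12,5) = 792 equally likely rank assignments) gives the two-sided p-value.
Step 5: p-value = 0.343434; compare to alpha = 0.1. fail to reject H0.

U_X = 11, p = 0.343434, fail to reject H0 at alpha = 0.1.


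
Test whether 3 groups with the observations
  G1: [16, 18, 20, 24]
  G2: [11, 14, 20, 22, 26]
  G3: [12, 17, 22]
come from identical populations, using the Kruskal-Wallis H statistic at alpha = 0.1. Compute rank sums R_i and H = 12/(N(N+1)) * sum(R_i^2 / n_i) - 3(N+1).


Step 1: Combine all N = 12 observations and assign midranks.
sorted (value, group, rank): (11,G2,1), (12,G3,2), (14,G2,3), (16,G1,4), (17,G3,5), (18,G1,6), (20,G1,7.5), (20,G2,7.5), (22,G2,9.5), (22,G3,9.5), (24,G1,11), (26,G2,12)
Step 2: Sum ranks within each group.
R_1 = 28.5 (n_1 = 4)
R_2 = 33 (n_2 = 5)
R_3 = 16.5 (n_3 = 3)
Step 3: H = 12/(N(N+1)) * sum(R_i^2/n_i) - 3(N+1)
     = 12/(12*13) * (28.5^2/4 + 33^2/5 + 16.5^2/3) - 3*13
     = 0.076923 * 511.613 - 39
     = 0.354808.
Step 4: Ties present; correction factor C = 1 - 12/(12^3 - 12) = 0.993007. Corrected H = 0.354808 / 0.993007 = 0.357306.
Step 5: Under H0, H ~ chi^2(2); p-value = 0.836396.
Step 6: alpha = 0.1. fail to reject H0.

H = 0.3573, df = 2, p = 0.836396, fail to reject H0.


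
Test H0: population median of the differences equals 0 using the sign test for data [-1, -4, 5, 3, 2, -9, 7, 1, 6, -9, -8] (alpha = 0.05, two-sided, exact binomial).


Step 1: Discard zero differences. Original n = 11; n_eff = number of nonzero differences = 11.
Nonzero differences (with sign): -1, -4, +5, +3, +2, -9, +7, +1, +6, -9, -8
Step 2: Count signs: positive = 6, negative = 5.
Step 3: Under H0: P(positive) = 0.5, so the number of positives S ~ Bin(11, 0.5).
Step 4: Two-sided exact p-value = sum of Bin(11,0.5) probabilities at or below the observed probability = 1.000000.
Step 5: alpha = 0.05. fail to reject H0.

n_eff = 11, pos = 6, neg = 5, p = 1.000000, fail to reject H0.


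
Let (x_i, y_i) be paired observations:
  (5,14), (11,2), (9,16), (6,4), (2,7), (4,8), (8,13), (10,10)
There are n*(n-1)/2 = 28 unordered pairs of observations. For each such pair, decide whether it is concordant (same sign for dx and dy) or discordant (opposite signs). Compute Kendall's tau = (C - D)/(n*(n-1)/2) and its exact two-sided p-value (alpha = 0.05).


Step 1: Enumerate the 28 unordered pairs (i,j) with i<j and classify each by sign(x_j-x_i) * sign(y_j-y_i).
  (1,2):dx=+6,dy=-12->D; (1,3):dx=+4,dy=+2->C; (1,4):dx=+1,dy=-10->D; (1,5):dx=-3,dy=-7->C
  (1,6):dx=-1,dy=-6->C; (1,7):dx=+3,dy=-1->D; (1,8):dx=+5,dy=-4->D; (2,3):dx=-2,dy=+14->D
  (2,4):dx=-5,dy=+2->D; (2,5):dx=-9,dy=+5->D; (2,6):dx=-7,dy=+6->D; (2,7):dx=-3,dy=+11->D
  (2,8):dx=-1,dy=+8->D; (3,4):dx=-3,dy=-12->C; (3,5):dx=-7,dy=-9->C; (3,6):dx=-5,dy=-8->C
  (3,7):dx=-1,dy=-3->C; (3,8):dx=+1,dy=-6->D; (4,5):dx=-4,dy=+3->D; (4,6):dx=-2,dy=+4->D
  (4,7):dx=+2,dy=+9->C; (4,8):dx=+4,dy=+6->C; (5,6):dx=+2,dy=+1->C; (5,7):dx=+6,dy=+6->C
  (5,8):dx=+8,dy=+3->C; (6,7):dx=+4,dy=+5->C; (6,8):dx=+6,dy=+2->C; (7,8):dx=+2,dy=-3->D
Step 2: C = 14, D = 14, total pairs = 28.
Step 3: tau = (C - D)/(n(n-1)/2) = (14 - 14)/28 = 0.000000.
Step 4: Exact two-sided p-value (enumerate n! = 40320 permutations of y under H0): p = 1.000000.
Step 5: alpha = 0.05. fail to reject H0.

tau_b = 0.0000 (C=14, D=14), p = 1.000000, fail to reject H0.


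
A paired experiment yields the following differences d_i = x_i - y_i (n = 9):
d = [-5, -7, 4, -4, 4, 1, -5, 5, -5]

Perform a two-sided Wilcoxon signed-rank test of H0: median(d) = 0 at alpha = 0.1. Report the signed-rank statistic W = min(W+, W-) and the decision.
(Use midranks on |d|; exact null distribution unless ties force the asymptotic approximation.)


Step 1: Drop any zero differences (none here) and take |d_i|.
|d| = [5, 7, 4, 4, 4, 1, 5, 5, 5]
Step 2: Midrank |d_i| (ties get averaged ranks).
ranks: |5|->6.5, |7|->9, |4|->3, |4|->3, |4|->3, |1|->1, |5|->6.5, |5|->6.5, |5|->6.5
Step 3: Attach original signs; sum ranks with positive sign and with negative sign.
W+ = 3 + 3 + 1 + 6.5 = 13.5
W- = 6.5 + 9 + 3 + 6.5 + 6.5 = 31.5
(Check: W+ + W- = 45 should equal n(n+1)/2 = 45.)
Step 4: Test statistic W = min(W+, W-) = 13.5.
Step 5: Ties in |d|, so use the tie-corrected normal approximation.
        E[W] = n(n+1)/4 = 9*10/4 = 22.5.
        Tie groups: |d|=4 (t=3), |d|=5 (t=4); sum(t^3 - t) = 84.
        Var[W] = n(n+1)(2n+1)/24 - sum(t^3-t)/48 = 1710/24 - 84/48 = 69.5.
        z = (W - E[W]) / sqrt(Var[W]) = (13.5 - 22.5) / 8.3367 = -1.0796.
        Two-sided p = 2*Phi(z) = 0.280334.
Step 6: alpha = 0.1. fail to reject H0.

W+ = 13.5, W- = 31.5, W = min = 13.5, p = 0.280334, fail to reject H0.


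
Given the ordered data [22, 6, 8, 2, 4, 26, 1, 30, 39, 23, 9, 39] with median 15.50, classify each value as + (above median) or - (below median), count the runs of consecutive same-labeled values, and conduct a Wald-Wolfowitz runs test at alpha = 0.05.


Step 1: Compute median = 15.50; label A = above, B = below.
Labels in order: ABBBBABAAABA  (n_A = 6, n_B = 6)
Step 2: Count runs R = 7.
Step 3: Under H0 (random ordering), E[R] = 2*n_A*n_B/(n_A+n_B) + 1 = 2*6*6/12 + 1 = 7.0000.
        Var[R] = 2*n_A*n_B*(2*n_A*n_B - n_A - n_B) / ((n_A+n_B)^2 * (n_A+n_B-1)) = 4320/1584 = 2.7273.
        SD[R] = 1.6514.
Step 4: R = E[R], so z = 0 with no continuity correction.
Step 5: Two-sided p-value via normal approximation = 2*(1 - Phi(|z|)) = 1.000000.
Step 6: alpha = 0.05. fail to reject H0.

R = 7, z = 0.0000, p = 1.000000, fail to reject H0.


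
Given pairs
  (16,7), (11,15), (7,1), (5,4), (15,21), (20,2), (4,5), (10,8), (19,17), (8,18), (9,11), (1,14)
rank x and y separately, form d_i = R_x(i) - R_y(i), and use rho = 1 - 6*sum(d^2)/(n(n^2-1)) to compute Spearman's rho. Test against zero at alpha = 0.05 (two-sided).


Step 1: Rank x and y separately (midranks; no ties here).
rank(x): 16->10, 11->8, 7->4, 5->3, 15->9, 20->12, 4->2, 10->7, 19->11, 8->5, 9->6, 1->1
rank(y): 7->5, 15->9, 1->1, 4->3, 21->12, 2->2, 5->4, 8->6, 17->10, 18->11, 11->7, 14->8
Step 2: d_i = R_x(i) - R_y(i); compute d_i^2.
  (10-5)^2=25, (8-9)^2=1, (4-1)^2=9, (3-3)^2=0, (9-12)^2=9, (12-2)^2=100, (2-4)^2=4, (7-6)^2=1, (11-10)^2=1, (5-11)^2=36, (6-7)^2=1, (1-8)^2=49
sum(d^2) = 236.
Step 3: rho = 1 - 6*236 / (12*(12^2 - 1)) = 1 - 1416/1716 = 0.174825.
Step 4: Under H0, t = rho * sqrt((n-2)/(1-rho^2)) = 0.5615 ~ t(10).
Step 5: Two-sided p-value from the t-distribution with 10 df = 0.586824.
Step 6: alpha = 0.05. fail to reject H0.

rho = 0.1748, p = 0.586824, fail to reject H0 at alpha = 0.05.


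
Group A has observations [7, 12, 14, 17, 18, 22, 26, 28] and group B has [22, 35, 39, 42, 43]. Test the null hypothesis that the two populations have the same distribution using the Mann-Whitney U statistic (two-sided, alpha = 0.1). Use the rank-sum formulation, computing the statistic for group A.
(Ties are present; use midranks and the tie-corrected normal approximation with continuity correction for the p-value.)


Step 1: Combine and sort all 13 observations; assign midranks.
sorted (value, group): (7,X), (12,X), (14,X), (17,X), (18,X), (22,X), (22,Y), (26,X), (28,X), (35,Y), (39,Y), (42,Y), (43,Y)
ranks: 7->1, 12->2, 14->3, 17->4, 18->5, 22->6.5, 22->6.5, 26->8, 28->9, 35->10, 39->11, 42->12, 43->13
Step 2: Rank sum for X: R1 = 1 + 2 + 3 + 4 + 5 + 6.5 + 8 + 9 = 38.5.
Step 3: U_X = R1 - n1(n1+1)/2 = 38.5 - 8*9/2 = 38.5 - 36 = 2.5.
       U_Y = n1*n2 - U_X = 40 - 2.5 = 37.5.
Step 4: Ties are present, so use the tie-corrected normal approximation (with continuity correction) for the p-value.
Step 5: p-value = 0.012704; compare to alpha = 0.1. reject H0.

U_X = 2.5, p = 0.012704, reject H0 at alpha = 0.1.


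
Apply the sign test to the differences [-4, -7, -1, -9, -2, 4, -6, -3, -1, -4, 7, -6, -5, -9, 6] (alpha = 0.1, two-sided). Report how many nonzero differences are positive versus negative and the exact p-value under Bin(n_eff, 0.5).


Step 1: Discard zero differences. Original n = 15; n_eff = number of nonzero differences = 15.
Nonzero differences (with sign): -4, -7, -1, -9, -2, +4, -6, -3, -1, -4, +7, -6, -5, -9, +6
Step 2: Count signs: positive = 3, negative = 12.
Step 3: Under H0: P(positive) = 0.5, so the number of positives S ~ Bin(15, 0.5).
Step 4: Two-sided exact p-value = sum of Bin(15,0.5) probabilities at or below the observed probability = 0.035156.
Step 5: alpha = 0.1. reject H0.

n_eff = 15, pos = 3, neg = 12, p = 0.035156, reject H0.


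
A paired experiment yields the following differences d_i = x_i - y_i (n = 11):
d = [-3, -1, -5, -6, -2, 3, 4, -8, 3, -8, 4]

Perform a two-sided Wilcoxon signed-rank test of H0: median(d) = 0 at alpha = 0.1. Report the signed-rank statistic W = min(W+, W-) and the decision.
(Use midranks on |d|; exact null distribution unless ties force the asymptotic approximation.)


Step 1: Drop any zero differences (none here) and take |d_i|.
|d| = [3, 1, 5, 6, 2, 3, 4, 8, 3, 8, 4]
Step 2: Midrank |d_i| (ties get averaged ranks).
ranks: |3|->4, |1|->1, |5|->8, |6|->9, |2|->2, |3|->4, |4|->6.5, |8|->10.5, |3|->4, |8|->10.5, |4|->6.5
Step 3: Attach original signs; sum ranks with positive sign and with negative sign.
W+ = 4 + 6.5 + 4 + 6.5 = 21
W- = 4 + 1 + 8 + 9 + 2 + 10.5 + 10.5 = 45
(Check: W+ + W- = 66 should equal n(n+1)/2 = 66.)
Step 4: Test statistic W = min(W+, W-) = 21.
Step 5: Ties in |d|, so use the tie-corrected normal approximation.
        E[W] = n(n+1)/4 = 11*12/4 = 33.
        Tie groups: |d|=3 (t=3), |d|=4 (t=2), |d|=8 (t=2); sum(t^3 - t) = 36.
        Var[W] = n(n+1)(2n+1)/24 - sum(t^3-t)/48 = 3036/24 - 36/48 = 125.75.
        z = (W - E[W]) / sqrt(Var[W]) = (21 - 33) / 11.2138 = -1.0701.
        Two-sided p = 2*Phi(z) = 0.284571.
Step 6: alpha = 0.1. fail to reject H0.

W+ = 21, W- = 45, W = min = 21, p = 0.284571, fail to reject H0.


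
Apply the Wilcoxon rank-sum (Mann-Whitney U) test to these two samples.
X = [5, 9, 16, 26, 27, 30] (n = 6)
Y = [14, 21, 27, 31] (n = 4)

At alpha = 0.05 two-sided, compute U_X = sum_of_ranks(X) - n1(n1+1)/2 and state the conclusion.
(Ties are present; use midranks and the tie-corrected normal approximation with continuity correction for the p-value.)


Step 1: Combine and sort all 10 observations; assign midranks.
sorted (value, group): (5,X), (9,X), (14,Y), (16,X), (21,Y), (26,X), (27,X), (27,Y), (30,X), (31,Y)
ranks: 5->1, 9->2, 14->3, 16->4, 21->5, 26->6, 27->7.5, 27->7.5, 30->9, 31->10
Step 2: Rank sum for X: R1 = 1 + 2 + 4 + 6 + 7.5 + 9 = 29.5.
Step 3: U_X = R1 - n1(n1+1)/2 = 29.5 - 6*7/2 = 29.5 - 21 = 8.5.
       U_Y = n1*n2 - U_X = 24 - 8.5 = 15.5.
Step 4: Ties are present, so use the tie-corrected normal approximation (with continuity correction) for the p-value.
Step 5: p-value = 0.521166; compare to alpha = 0.05. fail to reject H0.

U_X = 8.5, p = 0.521166, fail to reject H0 at alpha = 0.05.


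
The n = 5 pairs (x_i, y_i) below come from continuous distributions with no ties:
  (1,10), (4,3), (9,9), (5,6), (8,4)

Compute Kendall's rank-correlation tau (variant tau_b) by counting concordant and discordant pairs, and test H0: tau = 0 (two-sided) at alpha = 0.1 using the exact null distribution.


Step 1: Enumerate the 10 unordered pairs (i,j) with i<j and classify each by sign(x_j-x_i) * sign(y_j-y_i).
  (1,2):dx=+3,dy=-7->D; (1,3):dx=+8,dy=-1->D; (1,4):dx=+4,dy=-4->D; (1,5):dx=+7,dy=-6->D
  (2,3):dx=+5,dy=+6->C; (2,4):dx=+1,dy=+3->C; (2,5):dx=+4,dy=+1->C; (3,4):dx=-4,dy=-3->C
  (3,5):dx=-1,dy=-5->C; (4,5):dx=+3,dy=-2->D
Step 2: C = 5, D = 5, total pairs = 10.
Step 3: tau = (C - D)/(n(n-1)/2) = (5 - 5)/10 = 0.000000.
Step 4: Exact two-sided p-value (enumerate n! = 120 permutations of y under H0): p = 1.000000.
Step 5: alpha = 0.1. fail to reject H0.

tau_b = 0.0000 (C=5, D=5), p = 1.000000, fail to reject H0.


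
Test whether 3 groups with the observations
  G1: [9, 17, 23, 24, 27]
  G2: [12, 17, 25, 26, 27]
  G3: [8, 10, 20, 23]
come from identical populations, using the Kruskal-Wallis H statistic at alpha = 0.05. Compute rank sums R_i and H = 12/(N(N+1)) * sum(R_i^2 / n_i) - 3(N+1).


Step 1: Combine all N = 14 observations and assign midranks.
sorted (value, group, rank): (8,G3,1), (9,G1,2), (10,G3,3), (12,G2,4), (17,G1,5.5), (17,G2,5.5), (20,G3,7), (23,G1,8.5), (23,G3,8.5), (24,G1,10), (25,G2,11), (26,G2,12), (27,G1,13.5), (27,G2,13.5)
Step 2: Sum ranks within each group.
R_1 = 39.5 (n_1 = 5)
R_2 = 46 (n_2 = 5)
R_3 = 19.5 (n_3 = 4)
Step 3: H = 12/(N(N+1)) * sum(R_i^2/n_i) - 3(N+1)
     = 12/(14*15) * (39.5^2/5 + 46^2/5 + 19.5^2/4) - 3*15
     = 0.057143 * 830.312 - 45
     = 2.446429.
Step 4: Ties present; correction factor C = 1 - 18/(14^3 - 14) = 0.993407. Corrected H = 2.446429 / 0.993407 = 2.462666.
Step 5: Under H0, H ~ chi^2(2); p-value = 0.291903.
Step 6: alpha = 0.05. fail to reject H0.

H = 2.4627, df = 2, p = 0.291903, fail to reject H0.


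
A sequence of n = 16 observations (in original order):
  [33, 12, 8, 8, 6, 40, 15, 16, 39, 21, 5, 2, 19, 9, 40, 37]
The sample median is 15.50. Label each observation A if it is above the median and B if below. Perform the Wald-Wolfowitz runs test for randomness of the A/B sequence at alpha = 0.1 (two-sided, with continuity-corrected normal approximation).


Step 1: Compute median = 15.50; label A = above, B = below.
Labels in order: ABBBBABAAABBABAA  (n_A = 8, n_B = 8)
Step 2: Count runs R = 9.
Step 3: Under H0 (random ordering), E[R] = 2*n_A*n_B/(n_A+n_B) + 1 = 2*8*8/16 + 1 = 9.0000.
        Var[R] = 2*n_A*n_B*(2*n_A*n_B - n_A - n_B) / ((n_A+n_B)^2 * (n_A+n_B-1)) = 14336/3840 = 3.7333.
        SD[R] = 1.9322.
Step 4: R = E[R], so z = 0 with no continuity correction.
Step 5: Two-sided p-value via normal approximation = 2*(1 - Phi(|z|)) = 1.000000.
Step 6: alpha = 0.1. fail to reject H0.

R = 9, z = 0.0000, p = 1.000000, fail to reject H0.


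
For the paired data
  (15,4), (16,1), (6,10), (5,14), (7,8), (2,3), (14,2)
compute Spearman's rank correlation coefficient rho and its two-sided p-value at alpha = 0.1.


Step 1: Rank x and y separately (midranks; no ties here).
rank(x): 15->6, 16->7, 6->3, 5->2, 7->4, 2->1, 14->5
rank(y): 4->4, 1->1, 10->6, 14->7, 8->5, 3->3, 2->2
Step 2: d_i = R_x(i) - R_y(i); compute d_i^2.
  (6-4)^2=4, (7-1)^2=36, (3-6)^2=9, (2-7)^2=25, (4-5)^2=1, (1-3)^2=4, (5-2)^2=9
sum(d^2) = 88.
Step 3: rho = 1 - 6*88 / (7*(7^2 - 1)) = 1 - 528/336 = -0.571429.
Step 4: Under H0, t = rho * sqrt((n-2)/(1-rho^2)) = -1.5570 ~ t(5).
Step 5: Two-sided p-value from the t-distribution with 5 df = 0.180202.
Step 6: alpha = 0.1. fail to reject H0.

rho = -0.5714, p = 0.180202, fail to reject H0 at alpha = 0.1.


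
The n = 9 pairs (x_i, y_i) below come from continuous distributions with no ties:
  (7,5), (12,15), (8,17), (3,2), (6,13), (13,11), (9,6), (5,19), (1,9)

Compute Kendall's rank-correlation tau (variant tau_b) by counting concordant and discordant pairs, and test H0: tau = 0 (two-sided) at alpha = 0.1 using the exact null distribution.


Step 1: Enumerate the 36 unordered pairs (i,j) with i<j and classify each by sign(x_j-x_i) * sign(y_j-y_i).
  (1,2):dx=+5,dy=+10->C; (1,3):dx=+1,dy=+12->C; (1,4):dx=-4,dy=-3->C; (1,5):dx=-1,dy=+8->D
  (1,6):dx=+6,dy=+6->C; (1,7):dx=+2,dy=+1->C; (1,8):dx=-2,dy=+14->D; (1,9):dx=-6,dy=+4->D
  (2,3):dx=-4,dy=+2->D; (2,4):dx=-9,dy=-13->C; (2,5):dx=-6,dy=-2->C; (2,6):dx=+1,dy=-4->D
  (2,7):dx=-3,dy=-9->C; (2,8):dx=-7,dy=+4->D; (2,9):dx=-11,dy=-6->C; (3,4):dx=-5,dy=-15->C
  (3,5):dx=-2,dy=-4->C; (3,6):dx=+5,dy=-6->D; (3,7):dx=+1,dy=-11->D; (3,8):dx=-3,dy=+2->D
  (3,9):dx=-7,dy=-8->C; (4,5):dx=+3,dy=+11->C; (4,6):dx=+10,dy=+9->C; (4,7):dx=+6,dy=+4->C
  (4,8):dx=+2,dy=+17->C; (4,9):dx=-2,dy=+7->D; (5,6):dx=+7,dy=-2->D; (5,7):dx=+3,dy=-7->D
  (5,8):dx=-1,dy=+6->D; (5,9):dx=-5,dy=-4->C; (6,7):dx=-4,dy=-5->C; (6,8):dx=-8,dy=+8->D
  (6,9):dx=-12,dy=-2->C; (7,8):dx=-4,dy=+13->D; (7,9):dx=-8,dy=+3->D; (8,9):dx=-4,dy=-10->C
Step 2: C = 20, D = 16, total pairs = 36.
Step 3: tau = (C - D)/(n(n-1)/2) = (20 - 16)/36 = 0.111111.
Step 4: Exact two-sided p-value (enumerate n! = 362880 permutations of y under H0): p = 0.761414.
Step 5: alpha = 0.1. fail to reject H0.

tau_b = 0.1111 (C=20, D=16), p = 0.761414, fail to reject H0.


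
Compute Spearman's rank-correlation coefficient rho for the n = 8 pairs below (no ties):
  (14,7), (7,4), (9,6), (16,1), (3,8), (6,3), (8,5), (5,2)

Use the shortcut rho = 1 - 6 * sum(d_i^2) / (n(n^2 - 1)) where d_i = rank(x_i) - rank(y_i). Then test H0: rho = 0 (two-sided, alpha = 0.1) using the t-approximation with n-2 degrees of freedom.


Step 1: Rank x and y separately (midranks; no ties here).
rank(x): 14->7, 7->4, 9->6, 16->8, 3->1, 6->3, 8->5, 5->2
rank(y): 7->7, 4->4, 6->6, 1->1, 8->8, 3->3, 5->5, 2->2
Step 2: d_i = R_x(i) - R_y(i); compute d_i^2.
  (7-7)^2=0, (4-4)^2=0, (6-6)^2=0, (8-1)^2=49, (1-8)^2=49, (3-3)^2=0, (5-5)^2=0, (2-2)^2=0
sum(d^2) = 98.
Step 3: rho = 1 - 6*98 / (8*(8^2 - 1)) = 1 - 588/504 = -0.166667.
Step 4: Under H0, t = rho * sqrt((n-2)/(1-rho^2)) = -0.4140 ~ t(6).
Step 5: Two-sided p-value from the t-distribution with 6 df = 0.693239.
Step 6: alpha = 0.1. fail to reject H0.

rho = -0.1667, p = 0.693239, fail to reject H0 at alpha = 0.1.


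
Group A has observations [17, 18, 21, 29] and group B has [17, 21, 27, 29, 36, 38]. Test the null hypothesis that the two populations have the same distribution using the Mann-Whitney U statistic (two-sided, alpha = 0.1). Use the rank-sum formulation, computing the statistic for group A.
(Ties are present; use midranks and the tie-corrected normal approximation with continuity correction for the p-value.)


Step 1: Combine and sort all 10 observations; assign midranks.
sorted (value, group): (17,X), (17,Y), (18,X), (21,X), (21,Y), (27,Y), (29,X), (29,Y), (36,Y), (38,Y)
ranks: 17->1.5, 17->1.5, 18->3, 21->4.5, 21->4.5, 27->6, 29->7.5, 29->7.5, 36->9, 38->10
Step 2: Rank sum for X: R1 = 1.5 + 3 + 4.5 + 7.5 = 16.5.
Step 3: U_X = R1 - n1(n1+1)/2 = 16.5 - 4*5/2 = 16.5 - 10 = 6.5.
       U_Y = n1*n2 - U_X = 24 - 6.5 = 17.5.
Step 4: Ties are present, so use the tie-corrected normal approximation (with continuity correction) for the p-value.
Step 5: p-value = 0.282004; compare to alpha = 0.1. fail to reject H0.

U_X = 6.5, p = 0.282004, fail to reject H0 at alpha = 0.1.
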